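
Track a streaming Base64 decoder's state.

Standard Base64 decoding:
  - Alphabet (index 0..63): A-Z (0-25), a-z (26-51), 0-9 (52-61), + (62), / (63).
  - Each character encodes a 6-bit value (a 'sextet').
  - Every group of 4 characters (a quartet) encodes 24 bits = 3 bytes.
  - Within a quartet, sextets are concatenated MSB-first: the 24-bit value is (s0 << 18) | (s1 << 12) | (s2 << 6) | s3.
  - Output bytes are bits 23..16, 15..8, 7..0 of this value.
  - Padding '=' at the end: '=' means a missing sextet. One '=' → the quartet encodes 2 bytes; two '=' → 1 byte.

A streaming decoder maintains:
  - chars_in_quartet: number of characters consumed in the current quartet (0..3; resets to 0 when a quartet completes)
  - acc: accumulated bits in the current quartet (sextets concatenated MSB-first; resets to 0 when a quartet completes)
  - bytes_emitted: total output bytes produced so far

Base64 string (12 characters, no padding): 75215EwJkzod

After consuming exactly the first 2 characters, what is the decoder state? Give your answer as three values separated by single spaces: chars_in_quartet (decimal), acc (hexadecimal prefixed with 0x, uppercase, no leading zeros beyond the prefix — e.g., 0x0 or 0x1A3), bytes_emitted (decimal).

After char 0 ('7'=59): chars_in_quartet=1 acc=0x3B bytes_emitted=0
After char 1 ('5'=57): chars_in_quartet=2 acc=0xEF9 bytes_emitted=0

Answer: 2 0xEF9 0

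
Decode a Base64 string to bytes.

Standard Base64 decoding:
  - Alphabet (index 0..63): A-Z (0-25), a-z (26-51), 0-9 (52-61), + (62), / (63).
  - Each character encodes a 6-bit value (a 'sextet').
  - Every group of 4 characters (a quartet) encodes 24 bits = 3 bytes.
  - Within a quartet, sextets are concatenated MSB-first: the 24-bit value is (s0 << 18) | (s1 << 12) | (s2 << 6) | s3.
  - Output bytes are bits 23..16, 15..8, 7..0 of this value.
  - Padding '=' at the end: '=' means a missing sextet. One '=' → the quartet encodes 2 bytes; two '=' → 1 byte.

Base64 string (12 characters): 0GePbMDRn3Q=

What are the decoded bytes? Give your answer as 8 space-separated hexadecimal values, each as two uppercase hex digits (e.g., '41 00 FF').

After char 0 ('0'=52): chars_in_quartet=1 acc=0x34 bytes_emitted=0
After char 1 ('G'=6): chars_in_quartet=2 acc=0xD06 bytes_emitted=0
After char 2 ('e'=30): chars_in_quartet=3 acc=0x3419E bytes_emitted=0
After char 3 ('P'=15): chars_in_quartet=4 acc=0xD0678F -> emit D0 67 8F, reset; bytes_emitted=3
After char 4 ('b'=27): chars_in_quartet=1 acc=0x1B bytes_emitted=3
After char 5 ('M'=12): chars_in_quartet=2 acc=0x6CC bytes_emitted=3
After char 6 ('D'=3): chars_in_quartet=3 acc=0x1B303 bytes_emitted=3
After char 7 ('R'=17): chars_in_quartet=4 acc=0x6CC0D1 -> emit 6C C0 D1, reset; bytes_emitted=6
After char 8 ('n'=39): chars_in_quartet=1 acc=0x27 bytes_emitted=6
After char 9 ('3'=55): chars_in_quartet=2 acc=0x9F7 bytes_emitted=6
After char 10 ('Q'=16): chars_in_quartet=3 acc=0x27DD0 bytes_emitted=6
Padding '=': partial quartet acc=0x27DD0 -> emit 9F 74; bytes_emitted=8

Answer: D0 67 8F 6C C0 D1 9F 74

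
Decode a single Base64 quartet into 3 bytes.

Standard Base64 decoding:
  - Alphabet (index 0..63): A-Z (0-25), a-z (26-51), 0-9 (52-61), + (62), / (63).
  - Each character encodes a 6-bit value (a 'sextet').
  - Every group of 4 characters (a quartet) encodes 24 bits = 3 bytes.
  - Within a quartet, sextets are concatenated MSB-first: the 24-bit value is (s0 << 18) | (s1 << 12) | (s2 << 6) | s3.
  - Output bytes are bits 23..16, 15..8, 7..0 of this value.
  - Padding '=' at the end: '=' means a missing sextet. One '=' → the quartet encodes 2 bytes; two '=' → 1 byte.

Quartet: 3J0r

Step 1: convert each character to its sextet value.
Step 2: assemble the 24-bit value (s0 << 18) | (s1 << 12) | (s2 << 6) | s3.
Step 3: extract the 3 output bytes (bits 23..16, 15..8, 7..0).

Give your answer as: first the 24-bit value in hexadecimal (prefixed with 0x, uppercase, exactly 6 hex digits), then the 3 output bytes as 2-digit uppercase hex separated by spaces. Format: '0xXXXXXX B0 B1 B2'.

Sextets: 3=55, J=9, 0=52, r=43
24-bit: (55<<18) | (9<<12) | (52<<6) | 43
      = 0xDC0000 | 0x009000 | 0x000D00 | 0x00002B
      = 0xDC9D2B
Bytes: (v>>16)&0xFF=DC, (v>>8)&0xFF=9D, v&0xFF=2B

Answer: 0xDC9D2B DC 9D 2B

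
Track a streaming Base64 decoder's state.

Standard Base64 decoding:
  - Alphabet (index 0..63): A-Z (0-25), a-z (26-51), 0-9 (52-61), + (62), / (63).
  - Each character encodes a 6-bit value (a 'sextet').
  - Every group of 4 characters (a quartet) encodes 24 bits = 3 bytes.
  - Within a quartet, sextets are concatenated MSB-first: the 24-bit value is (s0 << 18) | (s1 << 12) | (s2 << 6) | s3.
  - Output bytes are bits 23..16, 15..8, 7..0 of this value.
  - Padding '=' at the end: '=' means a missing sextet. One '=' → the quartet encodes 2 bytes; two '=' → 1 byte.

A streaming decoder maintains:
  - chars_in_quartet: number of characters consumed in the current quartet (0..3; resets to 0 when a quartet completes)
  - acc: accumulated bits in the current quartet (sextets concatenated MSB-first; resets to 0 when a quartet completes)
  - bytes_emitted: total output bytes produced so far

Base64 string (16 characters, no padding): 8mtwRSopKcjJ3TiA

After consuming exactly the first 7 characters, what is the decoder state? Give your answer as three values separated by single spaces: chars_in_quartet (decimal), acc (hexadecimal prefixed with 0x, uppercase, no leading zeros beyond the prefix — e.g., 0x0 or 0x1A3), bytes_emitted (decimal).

Answer: 3 0x114A8 3

Derivation:
After char 0 ('8'=60): chars_in_quartet=1 acc=0x3C bytes_emitted=0
After char 1 ('m'=38): chars_in_quartet=2 acc=0xF26 bytes_emitted=0
After char 2 ('t'=45): chars_in_quartet=3 acc=0x3C9AD bytes_emitted=0
After char 3 ('w'=48): chars_in_quartet=4 acc=0xF26B70 -> emit F2 6B 70, reset; bytes_emitted=3
After char 4 ('R'=17): chars_in_quartet=1 acc=0x11 bytes_emitted=3
After char 5 ('S'=18): chars_in_quartet=2 acc=0x452 bytes_emitted=3
After char 6 ('o'=40): chars_in_quartet=3 acc=0x114A8 bytes_emitted=3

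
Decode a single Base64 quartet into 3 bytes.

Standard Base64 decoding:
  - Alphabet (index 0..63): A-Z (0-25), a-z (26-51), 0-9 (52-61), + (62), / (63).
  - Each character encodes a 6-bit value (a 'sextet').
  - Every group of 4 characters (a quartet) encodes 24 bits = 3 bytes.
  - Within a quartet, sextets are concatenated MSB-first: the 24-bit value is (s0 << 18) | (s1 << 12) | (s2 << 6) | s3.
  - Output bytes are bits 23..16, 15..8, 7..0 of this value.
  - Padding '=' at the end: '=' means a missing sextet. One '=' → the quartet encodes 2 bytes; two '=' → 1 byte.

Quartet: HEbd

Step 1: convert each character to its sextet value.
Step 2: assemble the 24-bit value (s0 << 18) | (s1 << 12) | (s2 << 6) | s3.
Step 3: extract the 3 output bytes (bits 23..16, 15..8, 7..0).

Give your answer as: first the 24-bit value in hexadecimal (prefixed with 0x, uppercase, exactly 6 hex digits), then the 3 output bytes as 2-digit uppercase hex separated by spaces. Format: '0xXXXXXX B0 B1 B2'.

Sextets: H=7, E=4, b=27, d=29
24-bit: (7<<18) | (4<<12) | (27<<6) | 29
      = 0x1C0000 | 0x004000 | 0x0006C0 | 0x00001D
      = 0x1C46DD
Bytes: (v>>16)&0xFF=1C, (v>>8)&0xFF=46, v&0xFF=DD

Answer: 0x1C46DD 1C 46 DD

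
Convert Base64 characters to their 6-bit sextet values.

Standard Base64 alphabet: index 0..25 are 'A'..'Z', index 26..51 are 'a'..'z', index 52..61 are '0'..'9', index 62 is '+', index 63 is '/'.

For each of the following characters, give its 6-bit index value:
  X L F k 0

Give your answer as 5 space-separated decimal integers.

'X': A..Z range, ord('X') − ord('A') = 23
'L': A..Z range, ord('L') − ord('A') = 11
'F': A..Z range, ord('F') − ord('A') = 5
'k': a..z range, 26 + ord('k') − ord('a') = 36
'0': 0..9 range, 52 + ord('0') − ord('0') = 52

Answer: 23 11 5 36 52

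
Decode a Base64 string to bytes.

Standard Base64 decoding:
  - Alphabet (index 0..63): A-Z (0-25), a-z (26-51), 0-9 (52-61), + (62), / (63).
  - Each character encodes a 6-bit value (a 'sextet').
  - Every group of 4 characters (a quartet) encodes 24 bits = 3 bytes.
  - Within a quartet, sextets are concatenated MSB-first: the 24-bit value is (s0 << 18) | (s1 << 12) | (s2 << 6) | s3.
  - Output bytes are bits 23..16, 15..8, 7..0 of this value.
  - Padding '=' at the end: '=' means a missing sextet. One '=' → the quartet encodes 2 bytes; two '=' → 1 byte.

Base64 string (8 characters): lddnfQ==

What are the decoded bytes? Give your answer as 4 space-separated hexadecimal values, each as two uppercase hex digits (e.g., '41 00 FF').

Answer: 95 D7 67 7D

Derivation:
After char 0 ('l'=37): chars_in_quartet=1 acc=0x25 bytes_emitted=0
After char 1 ('d'=29): chars_in_quartet=2 acc=0x95D bytes_emitted=0
After char 2 ('d'=29): chars_in_quartet=3 acc=0x2575D bytes_emitted=0
After char 3 ('n'=39): chars_in_quartet=4 acc=0x95D767 -> emit 95 D7 67, reset; bytes_emitted=3
After char 4 ('f'=31): chars_in_quartet=1 acc=0x1F bytes_emitted=3
After char 5 ('Q'=16): chars_in_quartet=2 acc=0x7D0 bytes_emitted=3
Padding '==': partial quartet acc=0x7D0 -> emit 7D; bytes_emitted=4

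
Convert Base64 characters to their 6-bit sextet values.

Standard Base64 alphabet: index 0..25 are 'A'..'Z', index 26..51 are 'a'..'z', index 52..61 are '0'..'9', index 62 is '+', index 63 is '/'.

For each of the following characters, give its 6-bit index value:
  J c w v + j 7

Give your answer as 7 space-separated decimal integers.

Answer: 9 28 48 47 62 35 59

Derivation:
'J': A..Z range, ord('J') − ord('A') = 9
'c': a..z range, 26 + ord('c') − ord('a') = 28
'w': a..z range, 26 + ord('w') − ord('a') = 48
'v': a..z range, 26 + ord('v') − ord('a') = 47
'+': index 62
'j': a..z range, 26 + ord('j') − ord('a') = 35
'7': 0..9 range, 52 + ord('7') − ord('0') = 59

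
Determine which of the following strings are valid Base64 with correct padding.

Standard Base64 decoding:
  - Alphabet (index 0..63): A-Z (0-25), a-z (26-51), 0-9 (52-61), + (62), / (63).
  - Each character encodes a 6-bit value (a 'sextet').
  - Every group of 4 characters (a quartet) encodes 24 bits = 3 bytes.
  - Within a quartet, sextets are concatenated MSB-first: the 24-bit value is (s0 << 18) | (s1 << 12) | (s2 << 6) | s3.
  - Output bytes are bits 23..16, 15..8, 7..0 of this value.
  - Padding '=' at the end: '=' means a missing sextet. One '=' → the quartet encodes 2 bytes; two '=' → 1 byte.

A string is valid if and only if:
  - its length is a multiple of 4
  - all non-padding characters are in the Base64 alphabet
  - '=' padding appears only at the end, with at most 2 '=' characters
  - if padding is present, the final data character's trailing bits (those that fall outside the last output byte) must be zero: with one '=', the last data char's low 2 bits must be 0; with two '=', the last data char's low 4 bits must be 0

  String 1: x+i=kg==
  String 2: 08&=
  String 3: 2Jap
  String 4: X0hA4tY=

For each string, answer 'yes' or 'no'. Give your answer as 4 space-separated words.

String 1: 'x+i=kg==' → invalid (bad char(s): ['=']; '=' in middle)
String 2: '08&=' → invalid (bad char(s): ['&'])
String 3: '2Jap' → valid
String 4: 'X0hA4tY=' → valid

Answer: no no yes yes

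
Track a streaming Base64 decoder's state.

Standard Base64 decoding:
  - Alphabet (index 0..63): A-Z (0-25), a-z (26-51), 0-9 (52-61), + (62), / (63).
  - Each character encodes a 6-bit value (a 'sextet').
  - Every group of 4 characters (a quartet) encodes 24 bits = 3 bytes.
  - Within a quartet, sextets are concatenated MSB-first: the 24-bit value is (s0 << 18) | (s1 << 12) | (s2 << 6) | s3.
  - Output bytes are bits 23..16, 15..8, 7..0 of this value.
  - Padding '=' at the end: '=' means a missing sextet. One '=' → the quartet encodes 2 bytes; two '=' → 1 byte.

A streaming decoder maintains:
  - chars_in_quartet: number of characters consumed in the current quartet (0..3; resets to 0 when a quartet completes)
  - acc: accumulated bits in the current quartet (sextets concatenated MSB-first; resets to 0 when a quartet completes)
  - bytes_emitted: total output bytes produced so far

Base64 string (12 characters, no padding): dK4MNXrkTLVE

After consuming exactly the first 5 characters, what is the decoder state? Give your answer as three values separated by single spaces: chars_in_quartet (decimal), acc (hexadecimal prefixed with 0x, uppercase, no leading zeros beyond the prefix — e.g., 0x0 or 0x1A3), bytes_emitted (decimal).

Answer: 1 0xD 3

Derivation:
After char 0 ('d'=29): chars_in_quartet=1 acc=0x1D bytes_emitted=0
After char 1 ('K'=10): chars_in_quartet=2 acc=0x74A bytes_emitted=0
After char 2 ('4'=56): chars_in_quartet=3 acc=0x1D2B8 bytes_emitted=0
After char 3 ('M'=12): chars_in_quartet=4 acc=0x74AE0C -> emit 74 AE 0C, reset; bytes_emitted=3
After char 4 ('N'=13): chars_in_quartet=1 acc=0xD bytes_emitted=3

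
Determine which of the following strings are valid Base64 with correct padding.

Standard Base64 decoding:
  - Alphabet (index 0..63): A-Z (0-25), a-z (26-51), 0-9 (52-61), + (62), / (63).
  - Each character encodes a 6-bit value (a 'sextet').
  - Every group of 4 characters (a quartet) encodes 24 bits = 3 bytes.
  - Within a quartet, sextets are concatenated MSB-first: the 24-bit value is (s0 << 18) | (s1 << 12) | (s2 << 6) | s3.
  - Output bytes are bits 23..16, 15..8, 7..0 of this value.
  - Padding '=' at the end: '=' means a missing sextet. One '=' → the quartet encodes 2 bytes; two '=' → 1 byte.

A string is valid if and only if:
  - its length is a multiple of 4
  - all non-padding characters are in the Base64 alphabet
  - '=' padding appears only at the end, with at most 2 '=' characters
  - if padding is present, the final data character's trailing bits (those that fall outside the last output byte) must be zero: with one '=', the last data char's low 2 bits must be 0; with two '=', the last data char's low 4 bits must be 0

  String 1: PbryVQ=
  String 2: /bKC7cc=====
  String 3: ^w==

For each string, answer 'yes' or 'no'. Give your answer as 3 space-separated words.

Answer: no no no

Derivation:
String 1: 'PbryVQ=' → invalid (len=7 not mult of 4)
String 2: '/bKC7cc=====' → invalid (5 pad chars (max 2))
String 3: '^w==' → invalid (bad char(s): ['^'])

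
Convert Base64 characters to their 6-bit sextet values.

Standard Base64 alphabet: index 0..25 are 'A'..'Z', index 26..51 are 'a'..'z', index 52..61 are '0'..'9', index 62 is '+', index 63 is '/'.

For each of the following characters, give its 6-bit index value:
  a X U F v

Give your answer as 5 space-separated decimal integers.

Answer: 26 23 20 5 47

Derivation:
'a': a..z range, 26 + ord('a') − ord('a') = 26
'X': A..Z range, ord('X') − ord('A') = 23
'U': A..Z range, ord('U') − ord('A') = 20
'F': A..Z range, ord('F') − ord('A') = 5
'v': a..z range, 26 + ord('v') − ord('a') = 47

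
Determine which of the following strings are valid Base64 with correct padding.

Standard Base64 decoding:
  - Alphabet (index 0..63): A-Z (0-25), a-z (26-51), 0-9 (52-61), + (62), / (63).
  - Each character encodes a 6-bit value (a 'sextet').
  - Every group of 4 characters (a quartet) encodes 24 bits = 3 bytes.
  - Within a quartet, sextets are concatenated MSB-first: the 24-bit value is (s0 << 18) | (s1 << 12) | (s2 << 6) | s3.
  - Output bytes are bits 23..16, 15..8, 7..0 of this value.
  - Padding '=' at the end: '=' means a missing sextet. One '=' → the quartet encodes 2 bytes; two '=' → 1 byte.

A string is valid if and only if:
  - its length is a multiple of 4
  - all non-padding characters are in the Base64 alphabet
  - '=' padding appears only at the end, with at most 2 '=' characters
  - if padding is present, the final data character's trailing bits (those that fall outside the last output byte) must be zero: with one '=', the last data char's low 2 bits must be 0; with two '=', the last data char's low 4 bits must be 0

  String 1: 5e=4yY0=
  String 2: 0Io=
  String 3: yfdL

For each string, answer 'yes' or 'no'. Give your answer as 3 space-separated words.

Answer: no yes yes

Derivation:
String 1: '5e=4yY0=' → invalid (bad char(s): ['=']; '=' in middle)
String 2: '0Io=' → valid
String 3: 'yfdL' → valid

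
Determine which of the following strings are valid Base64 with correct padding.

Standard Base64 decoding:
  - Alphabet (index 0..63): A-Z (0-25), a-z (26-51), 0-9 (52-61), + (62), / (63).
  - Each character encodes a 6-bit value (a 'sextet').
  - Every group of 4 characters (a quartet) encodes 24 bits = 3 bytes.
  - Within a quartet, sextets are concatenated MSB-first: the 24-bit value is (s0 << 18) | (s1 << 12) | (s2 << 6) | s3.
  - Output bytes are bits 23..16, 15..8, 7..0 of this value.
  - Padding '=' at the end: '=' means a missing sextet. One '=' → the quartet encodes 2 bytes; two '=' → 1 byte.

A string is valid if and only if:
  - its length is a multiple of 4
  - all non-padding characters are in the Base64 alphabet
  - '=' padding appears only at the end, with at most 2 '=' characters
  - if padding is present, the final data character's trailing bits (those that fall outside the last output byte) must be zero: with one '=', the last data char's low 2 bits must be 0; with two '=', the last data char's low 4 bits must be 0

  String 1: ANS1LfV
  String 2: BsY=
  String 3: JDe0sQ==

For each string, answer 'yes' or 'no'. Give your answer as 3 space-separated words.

Answer: no yes yes

Derivation:
String 1: 'ANS1LfV' → invalid (len=7 not mult of 4)
String 2: 'BsY=' → valid
String 3: 'JDe0sQ==' → valid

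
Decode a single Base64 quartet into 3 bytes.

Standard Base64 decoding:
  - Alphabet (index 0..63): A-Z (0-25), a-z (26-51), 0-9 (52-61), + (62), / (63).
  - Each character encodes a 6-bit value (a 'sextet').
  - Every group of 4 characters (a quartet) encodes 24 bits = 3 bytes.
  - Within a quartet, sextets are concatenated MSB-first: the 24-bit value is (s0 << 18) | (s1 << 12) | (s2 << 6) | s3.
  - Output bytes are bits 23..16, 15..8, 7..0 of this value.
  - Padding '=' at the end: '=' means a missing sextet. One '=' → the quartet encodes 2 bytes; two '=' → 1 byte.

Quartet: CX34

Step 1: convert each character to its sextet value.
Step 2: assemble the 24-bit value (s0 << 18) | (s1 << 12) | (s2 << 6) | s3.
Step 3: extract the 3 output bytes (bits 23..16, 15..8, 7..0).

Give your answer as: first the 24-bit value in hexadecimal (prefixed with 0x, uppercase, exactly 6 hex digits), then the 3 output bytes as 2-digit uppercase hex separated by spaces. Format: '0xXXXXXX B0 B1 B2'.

Sextets: C=2, X=23, 3=55, 4=56
24-bit: (2<<18) | (23<<12) | (55<<6) | 56
      = 0x080000 | 0x017000 | 0x000DC0 | 0x000038
      = 0x097DF8
Bytes: (v>>16)&0xFF=09, (v>>8)&0xFF=7D, v&0xFF=F8

Answer: 0x097DF8 09 7D F8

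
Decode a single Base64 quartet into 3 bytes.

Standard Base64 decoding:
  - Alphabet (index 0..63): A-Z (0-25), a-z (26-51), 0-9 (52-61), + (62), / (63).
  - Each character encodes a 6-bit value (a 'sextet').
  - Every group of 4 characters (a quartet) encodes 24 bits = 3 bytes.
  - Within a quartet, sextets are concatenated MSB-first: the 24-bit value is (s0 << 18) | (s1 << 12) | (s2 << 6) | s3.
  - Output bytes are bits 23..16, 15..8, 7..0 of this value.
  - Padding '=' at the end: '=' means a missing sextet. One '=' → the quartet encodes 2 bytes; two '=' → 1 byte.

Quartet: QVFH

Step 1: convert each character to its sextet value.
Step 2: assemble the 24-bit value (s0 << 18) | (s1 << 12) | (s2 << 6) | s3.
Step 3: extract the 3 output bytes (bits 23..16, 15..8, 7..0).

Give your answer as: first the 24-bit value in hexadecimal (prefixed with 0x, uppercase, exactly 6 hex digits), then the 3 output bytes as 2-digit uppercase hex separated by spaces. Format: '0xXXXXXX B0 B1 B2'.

Sextets: Q=16, V=21, F=5, H=7
24-bit: (16<<18) | (21<<12) | (5<<6) | 7
      = 0x400000 | 0x015000 | 0x000140 | 0x000007
      = 0x415147
Bytes: (v>>16)&0xFF=41, (v>>8)&0xFF=51, v&0xFF=47

Answer: 0x415147 41 51 47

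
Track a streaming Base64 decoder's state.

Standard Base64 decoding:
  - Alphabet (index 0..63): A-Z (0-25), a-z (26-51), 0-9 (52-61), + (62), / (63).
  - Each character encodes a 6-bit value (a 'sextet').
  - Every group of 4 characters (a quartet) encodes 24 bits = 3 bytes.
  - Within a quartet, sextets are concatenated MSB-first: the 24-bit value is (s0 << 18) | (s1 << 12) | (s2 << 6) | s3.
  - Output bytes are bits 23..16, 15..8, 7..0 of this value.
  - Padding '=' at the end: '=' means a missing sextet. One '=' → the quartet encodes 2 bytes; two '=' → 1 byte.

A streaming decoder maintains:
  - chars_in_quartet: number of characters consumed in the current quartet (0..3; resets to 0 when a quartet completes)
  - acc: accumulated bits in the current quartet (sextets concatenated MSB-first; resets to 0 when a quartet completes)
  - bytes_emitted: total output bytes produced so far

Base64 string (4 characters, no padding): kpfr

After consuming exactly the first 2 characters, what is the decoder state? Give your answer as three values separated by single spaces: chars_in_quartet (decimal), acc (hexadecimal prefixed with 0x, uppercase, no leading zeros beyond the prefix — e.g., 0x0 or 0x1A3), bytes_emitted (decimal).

Answer: 2 0x929 0

Derivation:
After char 0 ('k'=36): chars_in_quartet=1 acc=0x24 bytes_emitted=0
After char 1 ('p'=41): chars_in_quartet=2 acc=0x929 bytes_emitted=0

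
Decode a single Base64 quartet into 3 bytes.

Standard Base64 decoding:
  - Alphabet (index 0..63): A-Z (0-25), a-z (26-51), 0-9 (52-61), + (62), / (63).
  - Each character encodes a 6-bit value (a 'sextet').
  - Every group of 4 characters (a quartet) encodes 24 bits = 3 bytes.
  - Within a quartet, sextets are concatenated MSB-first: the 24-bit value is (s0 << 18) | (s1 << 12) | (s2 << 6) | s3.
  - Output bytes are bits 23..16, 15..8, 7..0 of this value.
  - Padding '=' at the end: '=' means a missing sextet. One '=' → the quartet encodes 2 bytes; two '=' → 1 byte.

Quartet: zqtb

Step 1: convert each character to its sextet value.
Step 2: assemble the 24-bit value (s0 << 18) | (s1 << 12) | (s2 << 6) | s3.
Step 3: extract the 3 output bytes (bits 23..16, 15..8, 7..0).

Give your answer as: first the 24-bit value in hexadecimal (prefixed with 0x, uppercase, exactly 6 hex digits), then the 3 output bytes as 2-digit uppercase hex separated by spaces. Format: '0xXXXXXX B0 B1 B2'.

Sextets: z=51, q=42, t=45, b=27
24-bit: (51<<18) | (42<<12) | (45<<6) | 27
      = 0xCC0000 | 0x02A000 | 0x000B40 | 0x00001B
      = 0xCEAB5B
Bytes: (v>>16)&0xFF=CE, (v>>8)&0xFF=AB, v&0xFF=5B

Answer: 0xCEAB5B CE AB 5B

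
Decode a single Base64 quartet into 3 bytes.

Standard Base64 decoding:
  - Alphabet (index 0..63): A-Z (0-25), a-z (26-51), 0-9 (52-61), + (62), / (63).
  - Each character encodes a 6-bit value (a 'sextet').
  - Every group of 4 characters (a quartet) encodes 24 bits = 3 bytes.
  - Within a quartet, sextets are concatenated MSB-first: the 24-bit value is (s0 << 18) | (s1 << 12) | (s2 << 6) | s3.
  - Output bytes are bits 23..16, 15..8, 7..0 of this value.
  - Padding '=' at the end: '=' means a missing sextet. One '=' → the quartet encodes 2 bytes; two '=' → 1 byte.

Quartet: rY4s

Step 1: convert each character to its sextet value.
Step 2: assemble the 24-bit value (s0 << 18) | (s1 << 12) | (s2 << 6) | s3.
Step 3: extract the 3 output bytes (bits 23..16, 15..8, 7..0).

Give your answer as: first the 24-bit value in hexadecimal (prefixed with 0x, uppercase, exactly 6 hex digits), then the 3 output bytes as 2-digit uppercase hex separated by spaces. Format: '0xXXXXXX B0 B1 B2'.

Answer: 0xAD8E2C AD 8E 2C

Derivation:
Sextets: r=43, Y=24, 4=56, s=44
24-bit: (43<<18) | (24<<12) | (56<<6) | 44
      = 0xAC0000 | 0x018000 | 0x000E00 | 0x00002C
      = 0xAD8E2C
Bytes: (v>>16)&0xFF=AD, (v>>8)&0xFF=8E, v&0xFF=2C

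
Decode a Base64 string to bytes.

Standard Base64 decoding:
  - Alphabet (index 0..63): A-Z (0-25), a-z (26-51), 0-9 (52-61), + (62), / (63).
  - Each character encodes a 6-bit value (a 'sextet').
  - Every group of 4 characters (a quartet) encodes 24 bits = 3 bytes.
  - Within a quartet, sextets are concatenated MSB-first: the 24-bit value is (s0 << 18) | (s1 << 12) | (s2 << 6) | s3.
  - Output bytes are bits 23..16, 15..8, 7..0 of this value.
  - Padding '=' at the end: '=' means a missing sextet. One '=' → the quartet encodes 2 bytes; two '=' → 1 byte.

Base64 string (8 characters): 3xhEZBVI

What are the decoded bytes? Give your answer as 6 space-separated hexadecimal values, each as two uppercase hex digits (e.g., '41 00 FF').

Answer: DF 18 44 64 15 48

Derivation:
After char 0 ('3'=55): chars_in_quartet=1 acc=0x37 bytes_emitted=0
After char 1 ('x'=49): chars_in_quartet=2 acc=0xDF1 bytes_emitted=0
After char 2 ('h'=33): chars_in_quartet=3 acc=0x37C61 bytes_emitted=0
After char 3 ('E'=4): chars_in_quartet=4 acc=0xDF1844 -> emit DF 18 44, reset; bytes_emitted=3
After char 4 ('Z'=25): chars_in_quartet=1 acc=0x19 bytes_emitted=3
After char 5 ('B'=1): chars_in_quartet=2 acc=0x641 bytes_emitted=3
After char 6 ('V'=21): chars_in_quartet=3 acc=0x19055 bytes_emitted=3
After char 7 ('I'=8): chars_in_quartet=4 acc=0x641548 -> emit 64 15 48, reset; bytes_emitted=6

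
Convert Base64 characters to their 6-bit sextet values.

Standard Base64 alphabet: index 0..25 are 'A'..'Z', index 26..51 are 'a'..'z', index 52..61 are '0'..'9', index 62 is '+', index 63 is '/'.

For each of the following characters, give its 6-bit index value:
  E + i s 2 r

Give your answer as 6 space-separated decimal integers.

Answer: 4 62 34 44 54 43

Derivation:
'E': A..Z range, ord('E') − ord('A') = 4
'+': index 62
'i': a..z range, 26 + ord('i') − ord('a') = 34
's': a..z range, 26 + ord('s') − ord('a') = 44
'2': 0..9 range, 52 + ord('2') − ord('0') = 54
'r': a..z range, 26 + ord('r') − ord('a') = 43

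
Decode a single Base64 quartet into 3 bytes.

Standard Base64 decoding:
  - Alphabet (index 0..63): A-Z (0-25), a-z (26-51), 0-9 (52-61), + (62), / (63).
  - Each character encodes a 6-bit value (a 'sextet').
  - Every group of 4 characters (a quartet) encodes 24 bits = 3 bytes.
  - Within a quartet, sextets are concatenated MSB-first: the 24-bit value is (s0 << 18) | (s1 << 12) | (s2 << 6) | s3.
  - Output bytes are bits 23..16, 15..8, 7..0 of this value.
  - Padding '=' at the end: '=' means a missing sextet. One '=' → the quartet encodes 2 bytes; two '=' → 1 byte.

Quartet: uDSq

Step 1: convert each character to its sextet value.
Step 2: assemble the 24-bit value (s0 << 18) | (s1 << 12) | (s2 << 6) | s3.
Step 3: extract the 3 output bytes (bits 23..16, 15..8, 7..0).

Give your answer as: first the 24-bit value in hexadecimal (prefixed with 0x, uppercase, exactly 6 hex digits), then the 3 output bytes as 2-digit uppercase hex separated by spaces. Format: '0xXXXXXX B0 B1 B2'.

Answer: 0xB834AA B8 34 AA

Derivation:
Sextets: u=46, D=3, S=18, q=42
24-bit: (46<<18) | (3<<12) | (18<<6) | 42
      = 0xB80000 | 0x003000 | 0x000480 | 0x00002A
      = 0xB834AA
Bytes: (v>>16)&0xFF=B8, (v>>8)&0xFF=34, v&0xFF=AA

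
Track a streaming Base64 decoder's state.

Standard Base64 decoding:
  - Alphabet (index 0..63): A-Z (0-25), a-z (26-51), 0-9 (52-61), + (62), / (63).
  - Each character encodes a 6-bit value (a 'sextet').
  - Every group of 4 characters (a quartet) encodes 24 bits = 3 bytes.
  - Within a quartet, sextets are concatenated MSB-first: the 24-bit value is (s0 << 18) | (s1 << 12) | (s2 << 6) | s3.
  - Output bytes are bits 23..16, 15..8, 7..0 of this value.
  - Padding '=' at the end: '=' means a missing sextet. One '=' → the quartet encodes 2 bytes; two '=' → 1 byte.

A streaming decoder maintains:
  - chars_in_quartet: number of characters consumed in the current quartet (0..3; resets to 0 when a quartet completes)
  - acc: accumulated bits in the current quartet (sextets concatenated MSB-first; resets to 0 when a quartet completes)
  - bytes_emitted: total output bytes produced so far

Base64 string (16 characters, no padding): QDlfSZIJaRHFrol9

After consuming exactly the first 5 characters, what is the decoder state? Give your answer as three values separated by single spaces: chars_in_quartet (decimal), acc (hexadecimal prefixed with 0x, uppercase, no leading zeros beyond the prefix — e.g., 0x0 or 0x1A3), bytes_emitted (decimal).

After char 0 ('Q'=16): chars_in_quartet=1 acc=0x10 bytes_emitted=0
After char 1 ('D'=3): chars_in_quartet=2 acc=0x403 bytes_emitted=0
After char 2 ('l'=37): chars_in_quartet=3 acc=0x100E5 bytes_emitted=0
After char 3 ('f'=31): chars_in_quartet=4 acc=0x40395F -> emit 40 39 5F, reset; bytes_emitted=3
After char 4 ('S'=18): chars_in_quartet=1 acc=0x12 bytes_emitted=3

Answer: 1 0x12 3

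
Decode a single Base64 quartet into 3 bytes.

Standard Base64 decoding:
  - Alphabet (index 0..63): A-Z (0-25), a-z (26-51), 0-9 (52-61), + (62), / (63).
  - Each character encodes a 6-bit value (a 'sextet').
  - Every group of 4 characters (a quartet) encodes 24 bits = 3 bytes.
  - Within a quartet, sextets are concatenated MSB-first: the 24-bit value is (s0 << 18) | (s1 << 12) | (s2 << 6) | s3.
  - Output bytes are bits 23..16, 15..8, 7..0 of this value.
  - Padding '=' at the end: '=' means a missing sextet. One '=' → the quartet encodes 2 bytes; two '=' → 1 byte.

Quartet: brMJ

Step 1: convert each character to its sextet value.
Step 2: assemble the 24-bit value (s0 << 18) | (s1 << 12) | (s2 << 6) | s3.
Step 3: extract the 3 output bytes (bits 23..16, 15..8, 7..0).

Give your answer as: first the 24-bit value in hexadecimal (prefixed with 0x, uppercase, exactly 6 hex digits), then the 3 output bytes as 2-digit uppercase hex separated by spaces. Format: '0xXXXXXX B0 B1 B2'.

Sextets: b=27, r=43, M=12, J=9
24-bit: (27<<18) | (43<<12) | (12<<6) | 9
      = 0x6C0000 | 0x02B000 | 0x000300 | 0x000009
      = 0x6EB309
Bytes: (v>>16)&0xFF=6E, (v>>8)&0xFF=B3, v&0xFF=09

Answer: 0x6EB309 6E B3 09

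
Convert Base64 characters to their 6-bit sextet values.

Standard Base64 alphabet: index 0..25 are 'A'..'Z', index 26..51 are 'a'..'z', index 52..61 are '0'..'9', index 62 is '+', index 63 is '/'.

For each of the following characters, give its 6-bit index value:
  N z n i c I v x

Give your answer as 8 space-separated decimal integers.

'N': A..Z range, ord('N') − ord('A') = 13
'z': a..z range, 26 + ord('z') − ord('a') = 51
'n': a..z range, 26 + ord('n') − ord('a') = 39
'i': a..z range, 26 + ord('i') − ord('a') = 34
'c': a..z range, 26 + ord('c') − ord('a') = 28
'I': A..Z range, ord('I') − ord('A') = 8
'v': a..z range, 26 + ord('v') − ord('a') = 47
'x': a..z range, 26 + ord('x') − ord('a') = 49

Answer: 13 51 39 34 28 8 47 49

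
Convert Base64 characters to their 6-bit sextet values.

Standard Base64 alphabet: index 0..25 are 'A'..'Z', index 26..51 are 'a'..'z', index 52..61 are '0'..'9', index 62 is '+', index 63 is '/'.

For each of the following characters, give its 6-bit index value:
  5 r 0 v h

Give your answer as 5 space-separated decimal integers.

'5': 0..9 range, 52 + ord('5') − ord('0') = 57
'r': a..z range, 26 + ord('r') − ord('a') = 43
'0': 0..9 range, 52 + ord('0') − ord('0') = 52
'v': a..z range, 26 + ord('v') − ord('a') = 47
'h': a..z range, 26 + ord('h') − ord('a') = 33

Answer: 57 43 52 47 33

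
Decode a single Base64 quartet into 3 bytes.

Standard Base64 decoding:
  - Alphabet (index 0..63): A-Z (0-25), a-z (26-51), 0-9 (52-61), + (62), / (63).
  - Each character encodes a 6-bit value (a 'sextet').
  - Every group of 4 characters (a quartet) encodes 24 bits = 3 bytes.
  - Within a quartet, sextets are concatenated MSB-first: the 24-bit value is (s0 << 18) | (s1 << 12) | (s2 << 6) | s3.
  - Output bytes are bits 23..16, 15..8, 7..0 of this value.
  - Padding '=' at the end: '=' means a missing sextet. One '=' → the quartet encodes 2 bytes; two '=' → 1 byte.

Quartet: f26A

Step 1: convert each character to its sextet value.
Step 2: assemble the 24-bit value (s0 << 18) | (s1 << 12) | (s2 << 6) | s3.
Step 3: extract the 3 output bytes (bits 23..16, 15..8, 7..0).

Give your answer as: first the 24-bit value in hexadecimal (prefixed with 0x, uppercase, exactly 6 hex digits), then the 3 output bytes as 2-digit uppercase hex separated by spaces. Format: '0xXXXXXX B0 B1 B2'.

Answer: 0x7F6E80 7F 6E 80

Derivation:
Sextets: f=31, 2=54, 6=58, A=0
24-bit: (31<<18) | (54<<12) | (58<<6) | 0
      = 0x7C0000 | 0x036000 | 0x000E80 | 0x000000
      = 0x7F6E80
Bytes: (v>>16)&0xFF=7F, (v>>8)&0xFF=6E, v&0xFF=80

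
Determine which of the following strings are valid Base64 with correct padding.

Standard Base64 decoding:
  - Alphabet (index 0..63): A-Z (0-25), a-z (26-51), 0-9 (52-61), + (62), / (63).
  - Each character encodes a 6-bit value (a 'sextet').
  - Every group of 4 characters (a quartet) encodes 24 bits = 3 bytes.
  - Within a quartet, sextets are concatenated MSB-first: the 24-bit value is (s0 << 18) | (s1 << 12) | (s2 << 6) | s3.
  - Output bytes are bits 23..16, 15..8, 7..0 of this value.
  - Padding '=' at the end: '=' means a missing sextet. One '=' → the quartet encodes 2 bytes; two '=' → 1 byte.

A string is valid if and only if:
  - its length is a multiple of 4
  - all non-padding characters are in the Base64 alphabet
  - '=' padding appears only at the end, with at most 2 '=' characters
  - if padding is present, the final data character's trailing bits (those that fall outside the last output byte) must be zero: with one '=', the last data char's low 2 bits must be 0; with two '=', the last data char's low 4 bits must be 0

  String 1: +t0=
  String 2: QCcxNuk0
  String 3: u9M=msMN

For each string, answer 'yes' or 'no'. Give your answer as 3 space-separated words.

Answer: yes yes no

Derivation:
String 1: '+t0=' → valid
String 2: 'QCcxNuk0' → valid
String 3: 'u9M=msMN' → invalid (bad char(s): ['=']; '=' in middle)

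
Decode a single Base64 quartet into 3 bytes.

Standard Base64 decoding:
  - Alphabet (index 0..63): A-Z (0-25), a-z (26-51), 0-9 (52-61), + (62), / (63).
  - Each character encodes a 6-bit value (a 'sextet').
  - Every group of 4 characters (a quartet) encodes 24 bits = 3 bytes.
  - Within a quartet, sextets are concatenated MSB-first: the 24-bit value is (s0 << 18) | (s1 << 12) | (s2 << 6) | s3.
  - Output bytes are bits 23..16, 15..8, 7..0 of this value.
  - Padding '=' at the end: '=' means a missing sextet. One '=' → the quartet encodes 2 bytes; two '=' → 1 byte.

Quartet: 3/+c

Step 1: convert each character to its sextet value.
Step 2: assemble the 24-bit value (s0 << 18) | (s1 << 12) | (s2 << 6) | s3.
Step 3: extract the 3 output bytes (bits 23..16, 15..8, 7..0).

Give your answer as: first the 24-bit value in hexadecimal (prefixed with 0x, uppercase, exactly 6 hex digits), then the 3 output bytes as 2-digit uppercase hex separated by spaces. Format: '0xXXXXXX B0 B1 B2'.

Sextets: 3=55, /=63, +=62, c=28
24-bit: (55<<18) | (63<<12) | (62<<6) | 28
      = 0xDC0000 | 0x03F000 | 0x000F80 | 0x00001C
      = 0xDFFF9C
Bytes: (v>>16)&0xFF=DF, (v>>8)&0xFF=FF, v&0xFF=9C

Answer: 0xDFFF9C DF FF 9C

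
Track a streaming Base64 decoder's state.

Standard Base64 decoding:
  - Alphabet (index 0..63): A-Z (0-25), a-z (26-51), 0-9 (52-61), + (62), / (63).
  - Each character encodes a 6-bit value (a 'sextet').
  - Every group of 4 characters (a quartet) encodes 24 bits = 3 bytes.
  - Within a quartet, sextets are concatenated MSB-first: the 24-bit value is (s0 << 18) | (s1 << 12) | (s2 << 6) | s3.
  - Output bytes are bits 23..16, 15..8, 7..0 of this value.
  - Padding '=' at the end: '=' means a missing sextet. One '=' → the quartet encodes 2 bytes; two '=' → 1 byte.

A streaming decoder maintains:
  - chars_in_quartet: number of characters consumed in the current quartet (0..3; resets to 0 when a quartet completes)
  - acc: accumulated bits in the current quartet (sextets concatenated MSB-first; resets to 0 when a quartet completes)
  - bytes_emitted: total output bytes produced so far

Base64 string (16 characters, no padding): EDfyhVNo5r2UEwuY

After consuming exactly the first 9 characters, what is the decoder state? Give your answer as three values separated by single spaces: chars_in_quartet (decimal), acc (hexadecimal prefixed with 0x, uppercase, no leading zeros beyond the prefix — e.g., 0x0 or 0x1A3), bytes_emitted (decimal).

After char 0 ('E'=4): chars_in_quartet=1 acc=0x4 bytes_emitted=0
After char 1 ('D'=3): chars_in_quartet=2 acc=0x103 bytes_emitted=0
After char 2 ('f'=31): chars_in_quartet=3 acc=0x40DF bytes_emitted=0
After char 3 ('y'=50): chars_in_quartet=4 acc=0x1037F2 -> emit 10 37 F2, reset; bytes_emitted=3
After char 4 ('h'=33): chars_in_quartet=1 acc=0x21 bytes_emitted=3
After char 5 ('V'=21): chars_in_quartet=2 acc=0x855 bytes_emitted=3
After char 6 ('N'=13): chars_in_quartet=3 acc=0x2154D bytes_emitted=3
After char 7 ('o'=40): chars_in_quartet=4 acc=0x855368 -> emit 85 53 68, reset; bytes_emitted=6
After char 8 ('5'=57): chars_in_quartet=1 acc=0x39 bytes_emitted=6

Answer: 1 0x39 6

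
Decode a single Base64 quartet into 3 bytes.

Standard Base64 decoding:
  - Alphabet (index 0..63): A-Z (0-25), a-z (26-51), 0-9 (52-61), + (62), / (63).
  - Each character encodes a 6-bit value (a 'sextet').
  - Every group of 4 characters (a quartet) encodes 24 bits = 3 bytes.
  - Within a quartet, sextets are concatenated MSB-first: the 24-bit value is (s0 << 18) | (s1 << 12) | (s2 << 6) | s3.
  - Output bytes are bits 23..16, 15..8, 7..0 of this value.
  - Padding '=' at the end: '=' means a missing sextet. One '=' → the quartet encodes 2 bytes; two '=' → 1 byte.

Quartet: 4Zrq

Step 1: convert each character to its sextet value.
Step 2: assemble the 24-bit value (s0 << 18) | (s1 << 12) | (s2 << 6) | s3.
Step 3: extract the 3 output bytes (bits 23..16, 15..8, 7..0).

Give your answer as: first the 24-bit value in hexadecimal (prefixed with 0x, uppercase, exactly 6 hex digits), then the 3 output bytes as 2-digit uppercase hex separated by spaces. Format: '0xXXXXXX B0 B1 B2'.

Sextets: 4=56, Z=25, r=43, q=42
24-bit: (56<<18) | (25<<12) | (43<<6) | 42
      = 0xE00000 | 0x019000 | 0x000AC0 | 0x00002A
      = 0xE19AEA
Bytes: (v>>16)&0xFF=E1, (v>>8)&0xFF=9A, v&0xFF=EA

Answer: 0xE19AEA E1 9A EA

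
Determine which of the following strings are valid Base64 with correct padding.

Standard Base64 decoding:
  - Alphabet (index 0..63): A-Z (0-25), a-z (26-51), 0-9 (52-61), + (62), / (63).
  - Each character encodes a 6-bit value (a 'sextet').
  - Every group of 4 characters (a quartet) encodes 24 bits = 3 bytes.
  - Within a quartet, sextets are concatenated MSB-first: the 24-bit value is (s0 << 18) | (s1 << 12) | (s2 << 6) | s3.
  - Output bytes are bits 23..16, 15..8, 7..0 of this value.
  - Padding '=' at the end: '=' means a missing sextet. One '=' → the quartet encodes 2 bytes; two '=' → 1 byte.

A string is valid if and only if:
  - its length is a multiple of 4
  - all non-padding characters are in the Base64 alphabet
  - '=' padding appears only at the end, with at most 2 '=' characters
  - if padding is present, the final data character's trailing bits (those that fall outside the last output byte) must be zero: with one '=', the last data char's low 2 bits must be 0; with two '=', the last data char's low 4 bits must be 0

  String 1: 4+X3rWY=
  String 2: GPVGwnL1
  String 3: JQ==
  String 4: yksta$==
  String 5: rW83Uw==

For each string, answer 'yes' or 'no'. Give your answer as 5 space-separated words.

String 1: '4+X3rWY=' → valid
String 2: 'GPVGwnL1' → valid
String 3: 'JQ==' → valid
String 4: 'yksta$==' → invalid (bad char(s): ['$'])
String 5: 'rW83Uw==' → valid

Answer: yes yes yes no yes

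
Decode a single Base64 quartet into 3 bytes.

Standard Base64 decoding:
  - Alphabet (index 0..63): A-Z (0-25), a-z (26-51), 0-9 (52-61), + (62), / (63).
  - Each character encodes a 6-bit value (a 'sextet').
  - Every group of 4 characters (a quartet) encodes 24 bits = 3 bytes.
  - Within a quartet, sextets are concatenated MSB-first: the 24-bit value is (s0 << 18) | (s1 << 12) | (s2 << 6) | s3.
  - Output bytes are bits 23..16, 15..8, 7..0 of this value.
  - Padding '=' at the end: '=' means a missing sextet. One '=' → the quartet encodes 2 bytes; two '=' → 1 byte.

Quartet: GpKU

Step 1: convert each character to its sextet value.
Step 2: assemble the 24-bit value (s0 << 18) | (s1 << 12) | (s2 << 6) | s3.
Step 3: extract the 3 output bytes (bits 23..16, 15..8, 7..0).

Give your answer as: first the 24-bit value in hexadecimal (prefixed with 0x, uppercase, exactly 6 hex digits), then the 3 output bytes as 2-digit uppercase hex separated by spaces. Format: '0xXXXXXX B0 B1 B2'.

Answer: 0x1A9294 1A 92 94

Derivation:
Sextets: G=6, p=41, K=10, U=20
24-bit: (6<<18) | (41<<12) | (10<<6) | 20
      = 0x180000 | 0x029000 | 0x000280 | 0x000014
      = 0x1A9294
Bytes: (v>>16)&0xFF=1A, (v>>8)&0xFF=92, v&0xFF=94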